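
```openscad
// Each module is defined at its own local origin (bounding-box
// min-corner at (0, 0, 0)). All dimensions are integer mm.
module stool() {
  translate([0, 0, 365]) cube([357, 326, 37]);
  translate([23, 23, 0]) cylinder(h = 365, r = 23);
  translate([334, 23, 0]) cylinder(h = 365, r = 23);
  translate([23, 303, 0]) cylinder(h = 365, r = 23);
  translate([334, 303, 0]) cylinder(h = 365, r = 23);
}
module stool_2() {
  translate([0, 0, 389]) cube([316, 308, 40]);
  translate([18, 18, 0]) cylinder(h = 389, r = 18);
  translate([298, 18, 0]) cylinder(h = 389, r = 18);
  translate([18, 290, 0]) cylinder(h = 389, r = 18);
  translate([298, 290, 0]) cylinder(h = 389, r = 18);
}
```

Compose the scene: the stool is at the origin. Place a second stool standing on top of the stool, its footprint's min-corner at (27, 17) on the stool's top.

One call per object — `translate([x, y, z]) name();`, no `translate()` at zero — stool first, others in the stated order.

stool();
translate([27, 17, 402]) stool_2();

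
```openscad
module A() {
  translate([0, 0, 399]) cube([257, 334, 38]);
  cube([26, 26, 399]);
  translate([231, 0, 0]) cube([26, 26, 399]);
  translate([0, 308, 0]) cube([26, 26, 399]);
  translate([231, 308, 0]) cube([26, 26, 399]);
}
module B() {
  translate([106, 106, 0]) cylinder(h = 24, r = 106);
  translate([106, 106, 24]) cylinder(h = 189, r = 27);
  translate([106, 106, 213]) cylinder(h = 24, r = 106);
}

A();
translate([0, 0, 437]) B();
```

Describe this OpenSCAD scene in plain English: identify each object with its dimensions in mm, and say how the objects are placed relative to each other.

A is a four-legged stool. The seat is 257×334 mm, 38 mm thick, top at z = 437 mm. It stands on four square legs, each 26×26 mm in cross-section, from z = 0 to the seat underside, each flush with a corner of the seat.

B is a spool: two coaxial disc flanges of radius 106 mm and thickness 24 mm, joined by a core cylinder of radius 27 mm and height 189 mm. The lower flange rests on z = 0 and the three cylinders share a vertical axis.

The spool is on top of the stool.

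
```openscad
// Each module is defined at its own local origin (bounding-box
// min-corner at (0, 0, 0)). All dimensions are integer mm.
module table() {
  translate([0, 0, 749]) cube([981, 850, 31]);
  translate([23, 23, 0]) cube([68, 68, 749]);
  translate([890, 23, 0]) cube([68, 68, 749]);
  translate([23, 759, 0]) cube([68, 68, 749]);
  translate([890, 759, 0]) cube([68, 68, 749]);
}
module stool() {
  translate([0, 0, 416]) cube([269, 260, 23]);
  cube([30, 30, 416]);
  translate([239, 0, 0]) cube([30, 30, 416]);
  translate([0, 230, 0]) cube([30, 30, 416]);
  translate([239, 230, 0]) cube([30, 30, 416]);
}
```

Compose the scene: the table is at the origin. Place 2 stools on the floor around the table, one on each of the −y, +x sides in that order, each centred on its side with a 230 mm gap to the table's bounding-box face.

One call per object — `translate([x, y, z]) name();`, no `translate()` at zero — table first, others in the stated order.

table();
translate([356, -490, 0]) stool();
translate([1211, 295, 0]) stool();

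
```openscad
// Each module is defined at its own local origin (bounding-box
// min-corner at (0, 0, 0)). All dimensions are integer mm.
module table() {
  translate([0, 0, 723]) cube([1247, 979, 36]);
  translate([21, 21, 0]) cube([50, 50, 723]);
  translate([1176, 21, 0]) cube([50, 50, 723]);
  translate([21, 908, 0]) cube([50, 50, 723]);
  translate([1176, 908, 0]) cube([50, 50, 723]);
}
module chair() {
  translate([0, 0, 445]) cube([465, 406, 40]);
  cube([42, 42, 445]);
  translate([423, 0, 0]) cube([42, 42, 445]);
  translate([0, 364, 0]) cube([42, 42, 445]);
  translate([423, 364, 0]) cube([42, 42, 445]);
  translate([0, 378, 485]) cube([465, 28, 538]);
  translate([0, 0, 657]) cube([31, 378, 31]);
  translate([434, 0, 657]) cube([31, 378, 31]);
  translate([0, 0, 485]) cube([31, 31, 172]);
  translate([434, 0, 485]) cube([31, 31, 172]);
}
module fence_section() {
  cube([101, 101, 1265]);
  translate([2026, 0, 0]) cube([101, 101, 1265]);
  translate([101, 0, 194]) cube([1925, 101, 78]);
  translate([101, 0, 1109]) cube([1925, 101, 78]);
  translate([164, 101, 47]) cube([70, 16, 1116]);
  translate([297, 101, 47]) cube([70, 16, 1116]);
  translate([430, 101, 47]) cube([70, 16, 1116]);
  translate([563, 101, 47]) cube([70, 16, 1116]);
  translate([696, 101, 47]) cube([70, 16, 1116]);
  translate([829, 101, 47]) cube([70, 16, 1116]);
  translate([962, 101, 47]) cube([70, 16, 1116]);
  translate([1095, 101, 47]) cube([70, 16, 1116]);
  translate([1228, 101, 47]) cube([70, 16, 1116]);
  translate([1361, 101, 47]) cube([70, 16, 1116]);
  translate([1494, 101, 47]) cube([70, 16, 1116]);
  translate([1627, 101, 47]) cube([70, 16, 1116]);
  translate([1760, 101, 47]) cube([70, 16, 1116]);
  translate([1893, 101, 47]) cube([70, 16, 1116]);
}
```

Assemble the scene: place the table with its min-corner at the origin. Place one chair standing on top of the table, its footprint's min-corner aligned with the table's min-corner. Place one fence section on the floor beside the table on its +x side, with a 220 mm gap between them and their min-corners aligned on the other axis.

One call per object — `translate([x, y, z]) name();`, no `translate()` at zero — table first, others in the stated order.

table();
translate([0, 0, 759]) chair();
translate([1467, 0, 0]) fence_section();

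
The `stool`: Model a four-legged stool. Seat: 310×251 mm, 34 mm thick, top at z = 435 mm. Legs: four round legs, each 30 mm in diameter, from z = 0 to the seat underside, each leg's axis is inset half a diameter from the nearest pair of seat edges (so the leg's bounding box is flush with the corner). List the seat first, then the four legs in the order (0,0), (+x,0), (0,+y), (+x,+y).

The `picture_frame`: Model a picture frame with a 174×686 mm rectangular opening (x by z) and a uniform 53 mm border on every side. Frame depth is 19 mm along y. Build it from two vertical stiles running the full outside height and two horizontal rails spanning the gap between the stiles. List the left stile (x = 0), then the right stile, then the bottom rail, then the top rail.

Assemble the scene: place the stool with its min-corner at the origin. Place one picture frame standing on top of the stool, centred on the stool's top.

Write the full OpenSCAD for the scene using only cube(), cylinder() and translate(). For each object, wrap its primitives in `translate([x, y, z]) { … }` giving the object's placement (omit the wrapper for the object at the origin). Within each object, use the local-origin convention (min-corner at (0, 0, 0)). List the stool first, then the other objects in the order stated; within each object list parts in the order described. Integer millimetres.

translate([0, 0, 401]) cube([310, 251, 34]);
translate([15, 15, 0]) cylinder(h = 401, r = 15);
translate([295, 15, 0]) cylinder(h = 401, r = 15);
translate([15, 236, 0]) cylinder(h = 401, r = 15);
translate([295, 236, 0]) cylinder(h = 401, r = 15);
translate([15, 116, 435]) {
  cube([53, 19, 792]);
  translate([227, 0, 0]) cube([53, 19, 792]);
  translate([53, 0, 0]) cube([174, 19, 53]);
  translate([53, 0, 739]) cube([174, 19, 53]);
}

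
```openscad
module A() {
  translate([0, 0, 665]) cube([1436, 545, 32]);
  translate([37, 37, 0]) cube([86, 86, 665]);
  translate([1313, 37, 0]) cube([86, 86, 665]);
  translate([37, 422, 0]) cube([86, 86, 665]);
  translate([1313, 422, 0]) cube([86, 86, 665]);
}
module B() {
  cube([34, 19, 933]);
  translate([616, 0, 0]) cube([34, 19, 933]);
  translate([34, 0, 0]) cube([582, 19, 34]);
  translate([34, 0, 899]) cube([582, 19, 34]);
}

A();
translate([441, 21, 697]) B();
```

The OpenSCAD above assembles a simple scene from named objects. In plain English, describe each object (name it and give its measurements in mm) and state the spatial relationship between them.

A is a table: top 1436 mm (x) × 545 mm (y), 32 mm thick, upper face at z = 697 mm, on four 86×86 mm square legs, each inset 37 mm from the nearest pair of top edges, running from z = 0 to the bottom of the top.

B is a picture frame with a 582×865 mm rectangular opening (x by z) and a uniform 34 mm border on every side. Frame depth is 19 mm along y. It is built from two vertical stiles running the full outside height and two horizontal rails spanning the gap between the stiles.

The picture frame is on top of the table.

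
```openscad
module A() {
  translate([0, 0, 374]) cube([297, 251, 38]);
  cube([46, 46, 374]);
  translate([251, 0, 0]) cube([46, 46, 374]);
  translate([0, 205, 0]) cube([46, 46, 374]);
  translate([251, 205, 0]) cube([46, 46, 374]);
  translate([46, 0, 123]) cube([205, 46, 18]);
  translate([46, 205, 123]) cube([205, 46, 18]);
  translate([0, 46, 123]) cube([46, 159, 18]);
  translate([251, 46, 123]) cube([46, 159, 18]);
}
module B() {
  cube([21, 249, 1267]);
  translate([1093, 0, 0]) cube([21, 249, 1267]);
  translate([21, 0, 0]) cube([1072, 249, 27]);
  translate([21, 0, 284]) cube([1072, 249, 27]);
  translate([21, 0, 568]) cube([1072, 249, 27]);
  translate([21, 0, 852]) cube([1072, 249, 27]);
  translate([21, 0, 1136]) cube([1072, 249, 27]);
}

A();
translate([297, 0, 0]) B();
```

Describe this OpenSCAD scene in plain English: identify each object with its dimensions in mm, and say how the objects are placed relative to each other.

A is a four-legged stool. The seat is 297×251 mm, 38 mm thick, top at z = 412 mm. It stands on four square legs, each 46×46 mm in cross-section, from z = 0 to the seat underside, each flush with a corner of the seat. Four stretchers, 46 mm wide and 18 mm tall, connect adjacent legs with their undersides at z = 123 mm, each running between the inner faces of the legs it joins and aligned with the legs' outer faces on the other axis.

B is a bookshelf 1114 mm wide overall, 249 mm deep and 1267 mm tall. The two sides are 21 mm thick vertical panels. 5 horizontal shelves of 27 mm thickness span between the inner faces of the sides; the lowest shelf sits on the floor and shelves are stacked with a clear vertical gap of 257 mm between each pair.

The bookshelf is against the stool's +x side, with their −y faces flush.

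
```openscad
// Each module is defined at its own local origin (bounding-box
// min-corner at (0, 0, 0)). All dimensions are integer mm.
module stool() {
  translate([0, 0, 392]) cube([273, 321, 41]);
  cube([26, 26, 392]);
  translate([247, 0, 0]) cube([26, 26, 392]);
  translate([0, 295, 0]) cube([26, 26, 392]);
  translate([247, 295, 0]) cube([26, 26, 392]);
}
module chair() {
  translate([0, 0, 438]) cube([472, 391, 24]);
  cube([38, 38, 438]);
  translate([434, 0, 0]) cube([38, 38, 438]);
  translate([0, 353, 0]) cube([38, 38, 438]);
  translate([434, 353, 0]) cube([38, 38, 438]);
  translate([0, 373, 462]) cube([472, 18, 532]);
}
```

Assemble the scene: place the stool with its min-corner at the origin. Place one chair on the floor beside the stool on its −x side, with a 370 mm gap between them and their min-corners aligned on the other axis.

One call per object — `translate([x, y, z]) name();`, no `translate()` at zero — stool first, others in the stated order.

stool();
translate([-842, 0, 0]) chair();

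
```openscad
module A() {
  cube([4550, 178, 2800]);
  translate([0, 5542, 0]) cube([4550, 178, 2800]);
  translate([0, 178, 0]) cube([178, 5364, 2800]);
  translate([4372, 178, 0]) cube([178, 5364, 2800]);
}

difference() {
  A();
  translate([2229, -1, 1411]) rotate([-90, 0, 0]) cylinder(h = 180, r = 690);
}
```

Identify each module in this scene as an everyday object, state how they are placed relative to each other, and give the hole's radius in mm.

The subtracted cylinder has r = 690 mm.

A is a house frame. The house frame has a circular hole through its front wall. The hole's radius is 690 mm.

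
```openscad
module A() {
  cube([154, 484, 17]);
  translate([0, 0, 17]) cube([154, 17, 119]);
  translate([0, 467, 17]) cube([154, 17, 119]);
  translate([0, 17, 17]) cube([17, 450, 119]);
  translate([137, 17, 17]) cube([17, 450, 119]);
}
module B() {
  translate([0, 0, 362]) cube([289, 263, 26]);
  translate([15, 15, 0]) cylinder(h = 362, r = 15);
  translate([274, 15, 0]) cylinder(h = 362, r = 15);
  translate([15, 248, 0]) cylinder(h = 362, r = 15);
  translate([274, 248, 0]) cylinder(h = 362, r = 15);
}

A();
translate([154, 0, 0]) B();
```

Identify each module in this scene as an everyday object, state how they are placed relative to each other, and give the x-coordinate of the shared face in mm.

A is an open box. B is a stool. The stool is against the open box's +x side, with their −y faces flush. The x-coordinate of the shared face is 154 mm.

The open box's +x face and the stool's −x face are both at x = 154 mm.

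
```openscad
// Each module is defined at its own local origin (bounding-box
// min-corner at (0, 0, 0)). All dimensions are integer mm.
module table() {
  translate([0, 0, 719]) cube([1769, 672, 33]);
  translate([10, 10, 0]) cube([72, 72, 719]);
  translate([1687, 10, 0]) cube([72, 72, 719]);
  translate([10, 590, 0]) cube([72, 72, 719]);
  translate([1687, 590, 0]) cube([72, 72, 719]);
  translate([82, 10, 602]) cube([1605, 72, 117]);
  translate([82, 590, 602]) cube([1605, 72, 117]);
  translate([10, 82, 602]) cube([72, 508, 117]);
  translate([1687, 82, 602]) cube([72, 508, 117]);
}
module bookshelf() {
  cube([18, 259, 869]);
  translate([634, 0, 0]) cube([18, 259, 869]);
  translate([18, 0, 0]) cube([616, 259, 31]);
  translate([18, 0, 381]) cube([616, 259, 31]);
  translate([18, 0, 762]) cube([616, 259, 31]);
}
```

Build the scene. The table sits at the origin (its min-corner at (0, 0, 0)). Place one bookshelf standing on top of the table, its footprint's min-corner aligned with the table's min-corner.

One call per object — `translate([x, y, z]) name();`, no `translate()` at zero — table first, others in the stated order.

table();
translate([0, 0, 752]) bookshelf();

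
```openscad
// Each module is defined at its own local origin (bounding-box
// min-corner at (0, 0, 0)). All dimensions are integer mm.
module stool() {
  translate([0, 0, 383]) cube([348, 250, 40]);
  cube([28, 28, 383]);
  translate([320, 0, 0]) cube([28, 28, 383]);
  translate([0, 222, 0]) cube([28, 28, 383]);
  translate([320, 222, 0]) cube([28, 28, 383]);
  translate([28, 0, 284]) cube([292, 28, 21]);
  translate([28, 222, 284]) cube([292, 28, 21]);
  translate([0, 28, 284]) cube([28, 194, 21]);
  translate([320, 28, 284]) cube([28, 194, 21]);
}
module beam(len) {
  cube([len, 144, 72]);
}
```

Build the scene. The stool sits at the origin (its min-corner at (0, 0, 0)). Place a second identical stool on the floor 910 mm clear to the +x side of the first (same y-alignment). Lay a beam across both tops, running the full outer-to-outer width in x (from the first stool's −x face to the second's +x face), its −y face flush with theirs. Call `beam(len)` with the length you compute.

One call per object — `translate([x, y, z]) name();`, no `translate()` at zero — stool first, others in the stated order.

stool();
translate([1258, 0, 0]) stool();
translate([0, 0, 423]) beam(1606);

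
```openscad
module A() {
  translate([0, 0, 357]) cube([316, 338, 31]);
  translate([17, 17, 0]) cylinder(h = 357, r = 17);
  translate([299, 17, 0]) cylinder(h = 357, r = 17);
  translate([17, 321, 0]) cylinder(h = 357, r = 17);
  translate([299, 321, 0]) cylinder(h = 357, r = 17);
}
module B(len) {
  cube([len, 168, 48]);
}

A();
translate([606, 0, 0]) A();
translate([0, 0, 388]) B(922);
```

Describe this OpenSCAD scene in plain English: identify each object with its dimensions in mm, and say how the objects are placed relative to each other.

A is a four-legged stool. The seat is 316×338 mm, 31 mm thick, top at z = 388 mm. It stands on four round legs, each 34 mm in diameter, from z = 0 to the seat underside, each leg's axis is inset half a diameter from the nearest pair of seat edges (so the leg's bounding box is flush with the corner).

B is a rectangular beam 922 mm long (x), 168 mm deep (y), 48 mm thick (z).

The beam spans the tops of two stools placed 290 mm apart, resting at z = 388 mm.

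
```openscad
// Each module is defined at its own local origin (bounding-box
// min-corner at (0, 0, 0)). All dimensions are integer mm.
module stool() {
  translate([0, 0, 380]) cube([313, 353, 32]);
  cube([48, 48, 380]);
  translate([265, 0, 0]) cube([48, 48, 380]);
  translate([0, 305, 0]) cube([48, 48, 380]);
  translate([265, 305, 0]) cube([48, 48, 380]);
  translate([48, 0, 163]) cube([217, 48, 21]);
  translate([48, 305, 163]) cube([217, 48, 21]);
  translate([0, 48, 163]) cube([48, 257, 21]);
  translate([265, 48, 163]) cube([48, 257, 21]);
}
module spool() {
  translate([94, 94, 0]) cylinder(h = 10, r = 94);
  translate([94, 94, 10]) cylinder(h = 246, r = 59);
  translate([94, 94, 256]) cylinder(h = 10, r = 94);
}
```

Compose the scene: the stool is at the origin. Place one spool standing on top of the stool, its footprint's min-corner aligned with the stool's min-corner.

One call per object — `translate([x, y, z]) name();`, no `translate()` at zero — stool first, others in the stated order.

stool();
translate([0, 0, 412]) spool();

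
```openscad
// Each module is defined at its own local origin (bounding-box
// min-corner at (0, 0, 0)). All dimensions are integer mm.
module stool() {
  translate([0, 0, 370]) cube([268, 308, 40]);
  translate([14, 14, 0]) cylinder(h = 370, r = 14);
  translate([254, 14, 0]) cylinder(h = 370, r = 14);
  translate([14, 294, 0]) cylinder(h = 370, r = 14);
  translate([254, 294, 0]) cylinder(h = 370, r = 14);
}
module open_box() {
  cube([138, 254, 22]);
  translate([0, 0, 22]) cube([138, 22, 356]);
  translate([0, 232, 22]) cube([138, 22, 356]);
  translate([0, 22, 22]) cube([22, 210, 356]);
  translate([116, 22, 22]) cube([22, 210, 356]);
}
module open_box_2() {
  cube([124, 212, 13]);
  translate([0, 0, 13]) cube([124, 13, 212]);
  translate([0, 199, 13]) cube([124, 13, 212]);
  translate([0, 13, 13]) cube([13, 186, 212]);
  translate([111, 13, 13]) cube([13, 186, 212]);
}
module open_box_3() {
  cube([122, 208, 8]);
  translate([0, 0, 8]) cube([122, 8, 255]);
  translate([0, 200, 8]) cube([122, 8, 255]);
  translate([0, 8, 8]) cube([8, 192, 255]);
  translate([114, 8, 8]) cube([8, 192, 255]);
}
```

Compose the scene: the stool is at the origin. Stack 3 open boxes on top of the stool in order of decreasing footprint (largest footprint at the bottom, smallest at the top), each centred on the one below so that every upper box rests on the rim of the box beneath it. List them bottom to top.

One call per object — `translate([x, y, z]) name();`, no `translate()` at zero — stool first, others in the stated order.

stool();
translate([65, 27, 410]) open_box();
translate([72, 48, 788]) open_box_2();
translate([73, 50, 1013]) open_box_3();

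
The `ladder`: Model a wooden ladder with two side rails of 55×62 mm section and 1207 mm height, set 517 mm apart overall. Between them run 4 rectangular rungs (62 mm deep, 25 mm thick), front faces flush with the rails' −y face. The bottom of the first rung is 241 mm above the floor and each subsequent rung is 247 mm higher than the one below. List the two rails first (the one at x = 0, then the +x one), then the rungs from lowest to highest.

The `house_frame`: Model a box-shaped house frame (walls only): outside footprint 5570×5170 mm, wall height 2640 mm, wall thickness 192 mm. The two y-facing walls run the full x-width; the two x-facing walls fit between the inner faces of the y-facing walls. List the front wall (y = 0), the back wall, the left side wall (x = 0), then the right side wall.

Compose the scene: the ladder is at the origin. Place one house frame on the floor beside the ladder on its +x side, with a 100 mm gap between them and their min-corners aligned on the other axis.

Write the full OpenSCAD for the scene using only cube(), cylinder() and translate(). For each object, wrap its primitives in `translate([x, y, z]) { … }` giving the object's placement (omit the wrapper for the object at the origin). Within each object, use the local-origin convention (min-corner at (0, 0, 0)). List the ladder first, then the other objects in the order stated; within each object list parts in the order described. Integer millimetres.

cube([55, 62, 1207]);
translate([462, 0, 0]) cube([55, 62, 1207]);
translate([55, 0, 241]) cube([407, 62, 25]);
translate([55, 0, 488]) cube([407, 62, 25]);
translate([55, 0, 735]) cube([407, 62, 25]);
translate([55, 0, 982]) cube([407, 62, 25]);
translate([617, 0, 0]) {
  cube([5570, 192, 2640]);
  translate([0, 4978, 0]) cube([5570, 192, 2640]);
  translate([0, 192, 0]) cube([192, 4786, 2640]);
  translate([5378, 192, 0]) cube([192, 4786, 2640]);
}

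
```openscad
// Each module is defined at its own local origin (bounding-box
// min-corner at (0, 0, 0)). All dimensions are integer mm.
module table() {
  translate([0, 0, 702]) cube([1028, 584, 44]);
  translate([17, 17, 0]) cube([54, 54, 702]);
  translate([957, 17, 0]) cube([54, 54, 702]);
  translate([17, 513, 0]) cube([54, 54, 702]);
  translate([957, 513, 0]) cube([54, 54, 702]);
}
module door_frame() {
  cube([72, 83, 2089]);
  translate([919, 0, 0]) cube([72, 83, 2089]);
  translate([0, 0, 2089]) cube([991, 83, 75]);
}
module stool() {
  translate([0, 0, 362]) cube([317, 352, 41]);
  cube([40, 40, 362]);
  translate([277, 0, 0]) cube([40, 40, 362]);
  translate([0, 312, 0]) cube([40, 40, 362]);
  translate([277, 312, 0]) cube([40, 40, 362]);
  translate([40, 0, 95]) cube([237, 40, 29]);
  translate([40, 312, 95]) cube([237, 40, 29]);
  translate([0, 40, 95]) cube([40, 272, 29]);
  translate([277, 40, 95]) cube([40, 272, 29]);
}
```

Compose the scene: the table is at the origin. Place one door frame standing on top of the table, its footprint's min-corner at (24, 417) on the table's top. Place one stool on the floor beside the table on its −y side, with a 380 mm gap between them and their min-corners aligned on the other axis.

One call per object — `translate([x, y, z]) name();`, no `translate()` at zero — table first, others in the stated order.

table();
translate([24, 417, 746]) door_frame();
translate([0, -732, 0]) stool();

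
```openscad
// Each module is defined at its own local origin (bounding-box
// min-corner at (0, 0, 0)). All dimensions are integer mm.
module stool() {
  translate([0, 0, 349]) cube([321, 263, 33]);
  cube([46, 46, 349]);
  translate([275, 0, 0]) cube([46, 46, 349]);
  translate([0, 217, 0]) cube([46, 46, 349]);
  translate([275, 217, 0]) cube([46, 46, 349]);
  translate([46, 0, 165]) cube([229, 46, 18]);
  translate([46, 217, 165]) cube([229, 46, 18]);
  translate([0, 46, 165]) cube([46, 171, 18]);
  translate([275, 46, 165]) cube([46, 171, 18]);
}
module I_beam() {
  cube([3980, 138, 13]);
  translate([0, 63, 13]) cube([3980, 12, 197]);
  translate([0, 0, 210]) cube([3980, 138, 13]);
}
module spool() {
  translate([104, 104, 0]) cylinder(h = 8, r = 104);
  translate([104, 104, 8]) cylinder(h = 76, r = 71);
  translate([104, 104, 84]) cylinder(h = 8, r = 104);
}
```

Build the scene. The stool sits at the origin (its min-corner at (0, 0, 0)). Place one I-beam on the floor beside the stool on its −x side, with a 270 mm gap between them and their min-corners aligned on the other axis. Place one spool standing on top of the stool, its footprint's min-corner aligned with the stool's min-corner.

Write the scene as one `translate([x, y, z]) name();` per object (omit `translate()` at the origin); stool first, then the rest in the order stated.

stool();
translate([-4250, 0, 0]) I_beam();
translate([0, 0, 382]) spool();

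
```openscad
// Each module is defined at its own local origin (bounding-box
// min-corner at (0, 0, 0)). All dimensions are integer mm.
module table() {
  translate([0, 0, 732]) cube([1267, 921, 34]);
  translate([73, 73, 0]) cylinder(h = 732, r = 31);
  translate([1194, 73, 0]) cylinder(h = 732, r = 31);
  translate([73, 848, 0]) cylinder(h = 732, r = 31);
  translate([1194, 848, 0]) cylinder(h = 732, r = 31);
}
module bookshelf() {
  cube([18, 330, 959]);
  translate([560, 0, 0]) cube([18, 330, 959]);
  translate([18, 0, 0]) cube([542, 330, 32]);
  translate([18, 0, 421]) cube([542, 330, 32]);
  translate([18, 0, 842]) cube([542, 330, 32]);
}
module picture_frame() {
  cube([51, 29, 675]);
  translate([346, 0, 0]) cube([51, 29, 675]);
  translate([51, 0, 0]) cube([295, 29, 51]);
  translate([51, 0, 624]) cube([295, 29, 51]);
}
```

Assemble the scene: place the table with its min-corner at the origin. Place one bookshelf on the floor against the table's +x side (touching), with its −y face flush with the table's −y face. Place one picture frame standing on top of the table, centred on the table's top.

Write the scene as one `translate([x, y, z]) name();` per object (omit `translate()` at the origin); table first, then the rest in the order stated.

table();
translate([1267, 0, 0]) bookshelf();
translate([435, 446, 766]) picture_frame();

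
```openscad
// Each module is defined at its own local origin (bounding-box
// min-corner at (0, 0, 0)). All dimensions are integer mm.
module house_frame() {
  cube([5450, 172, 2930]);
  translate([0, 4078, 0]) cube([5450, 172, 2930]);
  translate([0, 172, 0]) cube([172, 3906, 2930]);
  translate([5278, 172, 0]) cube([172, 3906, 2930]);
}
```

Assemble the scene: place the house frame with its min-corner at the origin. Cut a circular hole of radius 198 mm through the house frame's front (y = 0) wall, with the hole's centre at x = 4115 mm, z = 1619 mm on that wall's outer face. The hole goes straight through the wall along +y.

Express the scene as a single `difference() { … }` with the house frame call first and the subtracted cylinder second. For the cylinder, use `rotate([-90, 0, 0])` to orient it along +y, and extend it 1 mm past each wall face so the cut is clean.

difference() {
  house_frame();
  translate([4115, -1, 1619]) rotate([-90, 0, 0]) cylinder(h = 174, r = 198);
}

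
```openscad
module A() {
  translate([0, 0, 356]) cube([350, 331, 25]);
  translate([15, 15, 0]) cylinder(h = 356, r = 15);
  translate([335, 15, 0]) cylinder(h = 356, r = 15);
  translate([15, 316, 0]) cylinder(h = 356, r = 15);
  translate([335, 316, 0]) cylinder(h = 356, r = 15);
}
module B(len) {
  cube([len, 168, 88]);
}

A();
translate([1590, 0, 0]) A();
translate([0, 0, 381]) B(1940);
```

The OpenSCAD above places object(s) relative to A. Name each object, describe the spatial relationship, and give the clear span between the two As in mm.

Second stool starts at x = 1590; first ends at x = 350; clear span = 1590 − 350 = 1240 mm.

A is a stool. B is a beam. A beam spans the tops of two stools. The clear span between the two stools is 1240 mm.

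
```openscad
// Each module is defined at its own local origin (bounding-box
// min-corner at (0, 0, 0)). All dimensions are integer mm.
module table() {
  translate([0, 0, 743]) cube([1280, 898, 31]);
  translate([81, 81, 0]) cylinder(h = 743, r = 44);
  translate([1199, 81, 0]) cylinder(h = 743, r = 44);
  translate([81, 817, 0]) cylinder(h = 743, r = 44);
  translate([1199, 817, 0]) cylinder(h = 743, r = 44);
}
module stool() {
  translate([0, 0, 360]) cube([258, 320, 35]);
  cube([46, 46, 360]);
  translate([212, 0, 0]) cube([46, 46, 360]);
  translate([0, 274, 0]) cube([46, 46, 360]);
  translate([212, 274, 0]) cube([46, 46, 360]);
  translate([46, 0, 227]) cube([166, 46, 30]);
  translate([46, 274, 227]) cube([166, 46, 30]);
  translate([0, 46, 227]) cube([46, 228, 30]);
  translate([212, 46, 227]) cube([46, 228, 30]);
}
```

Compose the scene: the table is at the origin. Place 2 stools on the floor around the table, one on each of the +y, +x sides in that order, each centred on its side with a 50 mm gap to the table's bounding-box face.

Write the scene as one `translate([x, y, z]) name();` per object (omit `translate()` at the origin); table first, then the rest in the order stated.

table();
translate([511, 948, 0]) stool();
translate([1330, 289, 0]) stool();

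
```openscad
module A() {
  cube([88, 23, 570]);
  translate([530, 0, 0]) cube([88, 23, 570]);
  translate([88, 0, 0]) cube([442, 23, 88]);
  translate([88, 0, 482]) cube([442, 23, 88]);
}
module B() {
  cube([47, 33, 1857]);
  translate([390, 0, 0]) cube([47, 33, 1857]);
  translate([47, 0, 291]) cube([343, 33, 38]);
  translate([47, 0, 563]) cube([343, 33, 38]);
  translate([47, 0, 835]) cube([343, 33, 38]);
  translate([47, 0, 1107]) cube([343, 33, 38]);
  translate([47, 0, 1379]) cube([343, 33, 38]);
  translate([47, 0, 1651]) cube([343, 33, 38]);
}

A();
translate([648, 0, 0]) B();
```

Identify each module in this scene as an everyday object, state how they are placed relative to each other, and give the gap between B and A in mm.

The ladder's nearest face is 30 mm from the picture frame's +x face.

A is a picture frame. B is a ladder. The ladder is on the floor beside the picture frame on its +x side. The gap between the ladder and the picture frame is 30 mm.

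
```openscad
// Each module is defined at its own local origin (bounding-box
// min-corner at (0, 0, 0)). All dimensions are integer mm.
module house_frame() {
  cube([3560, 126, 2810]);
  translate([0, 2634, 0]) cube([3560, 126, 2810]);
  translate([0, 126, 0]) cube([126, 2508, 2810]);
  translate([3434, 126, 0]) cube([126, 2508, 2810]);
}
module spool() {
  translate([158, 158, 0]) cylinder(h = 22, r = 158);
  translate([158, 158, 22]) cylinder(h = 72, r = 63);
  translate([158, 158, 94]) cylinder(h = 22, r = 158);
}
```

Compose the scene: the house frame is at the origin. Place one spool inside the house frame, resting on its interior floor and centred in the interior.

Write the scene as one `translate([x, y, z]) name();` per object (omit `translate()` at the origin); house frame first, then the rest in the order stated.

house_frame();
translate([1622, 1222, 0]) spool();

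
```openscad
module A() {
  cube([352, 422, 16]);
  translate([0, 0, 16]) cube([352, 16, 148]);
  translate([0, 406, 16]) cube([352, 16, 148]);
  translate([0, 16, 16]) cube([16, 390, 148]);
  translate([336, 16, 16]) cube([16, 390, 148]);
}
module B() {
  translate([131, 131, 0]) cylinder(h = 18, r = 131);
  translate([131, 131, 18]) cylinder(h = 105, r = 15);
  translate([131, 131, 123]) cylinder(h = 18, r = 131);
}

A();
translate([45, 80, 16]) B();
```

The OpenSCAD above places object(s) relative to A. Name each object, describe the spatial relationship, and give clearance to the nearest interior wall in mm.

Clearances: x = 29, y = 64; minimum 29 mm.

A is an open box. B is a spool. The spool sits inside the open box, centred. The clearance to the nearest interior wall is 29 mm.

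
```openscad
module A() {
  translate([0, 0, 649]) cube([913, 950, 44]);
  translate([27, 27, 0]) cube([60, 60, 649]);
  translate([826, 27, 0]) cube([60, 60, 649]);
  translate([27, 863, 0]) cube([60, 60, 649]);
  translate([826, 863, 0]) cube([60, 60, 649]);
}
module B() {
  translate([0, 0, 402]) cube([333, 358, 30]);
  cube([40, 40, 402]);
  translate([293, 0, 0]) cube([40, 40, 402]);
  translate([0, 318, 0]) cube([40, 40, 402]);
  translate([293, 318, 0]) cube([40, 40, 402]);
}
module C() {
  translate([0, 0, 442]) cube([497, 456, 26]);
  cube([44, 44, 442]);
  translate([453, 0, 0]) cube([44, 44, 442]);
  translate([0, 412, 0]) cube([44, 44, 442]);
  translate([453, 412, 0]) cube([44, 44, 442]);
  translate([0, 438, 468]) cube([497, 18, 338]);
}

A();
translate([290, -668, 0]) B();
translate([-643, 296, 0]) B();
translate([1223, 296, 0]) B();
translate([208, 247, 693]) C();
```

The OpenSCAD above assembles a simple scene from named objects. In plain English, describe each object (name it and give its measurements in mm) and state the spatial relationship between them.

A is a rectangular dining table. The top is 913×950×44 mm with its upper surface at z = 693 mm. It stands on four 60×60 mm square legs, each inset 27 mm from the nearest pair of top edges, running from the floor to the underside of the top.

B is a four-legged stool. The seat is 333×358 mm, 30 mm thick, top at z = 432 mm. It stands on four square legs, each 40×40 mm in cross-section, from z = 0 to the seat underside, each flush with a corner of the seat.

C is a chair: 497×456 mm seat, 26 mm thick, top at z = 468 mm, on four 44 mm square corner legs flush with the seat edges. A 18 mm thick backrest slab spans the full seat width, extending 338 mm above the seat top, its back face flush with the seat's +y edge.

Three stools sit around the table at the −y, −x, +x sides. The chair is on top of the table, centred.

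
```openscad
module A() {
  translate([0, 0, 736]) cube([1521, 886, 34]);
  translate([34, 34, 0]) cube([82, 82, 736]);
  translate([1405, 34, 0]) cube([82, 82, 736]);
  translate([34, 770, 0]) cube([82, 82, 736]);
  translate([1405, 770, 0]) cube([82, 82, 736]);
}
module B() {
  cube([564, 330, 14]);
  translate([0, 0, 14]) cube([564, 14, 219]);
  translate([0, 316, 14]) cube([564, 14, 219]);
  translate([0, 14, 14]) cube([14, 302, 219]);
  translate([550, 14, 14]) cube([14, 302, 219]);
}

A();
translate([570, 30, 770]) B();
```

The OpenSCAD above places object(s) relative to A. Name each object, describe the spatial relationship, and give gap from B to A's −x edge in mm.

The open box's min-x is at 570; the table's min-x is 0; gap = 570 mm.

A is a table. B is an open box. The open box is on top of the table. The gap from the open box to the table's −x edge is 570 mm.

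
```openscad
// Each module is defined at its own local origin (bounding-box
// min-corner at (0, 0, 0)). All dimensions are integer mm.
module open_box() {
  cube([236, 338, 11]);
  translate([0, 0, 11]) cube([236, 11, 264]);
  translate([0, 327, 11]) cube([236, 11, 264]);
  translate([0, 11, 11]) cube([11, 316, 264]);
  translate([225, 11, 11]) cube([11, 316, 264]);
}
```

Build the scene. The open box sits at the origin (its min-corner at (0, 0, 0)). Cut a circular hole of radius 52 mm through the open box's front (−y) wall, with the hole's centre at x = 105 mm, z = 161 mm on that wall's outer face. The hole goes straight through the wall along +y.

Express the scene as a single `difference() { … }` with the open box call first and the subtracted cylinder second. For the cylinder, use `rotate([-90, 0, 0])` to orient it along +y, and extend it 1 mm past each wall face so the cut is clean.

difference() {
  open_box();
  translate([105, -1, 161]) rotate([-90, 0, 0]) cylinder(h = 13, r = 52);
}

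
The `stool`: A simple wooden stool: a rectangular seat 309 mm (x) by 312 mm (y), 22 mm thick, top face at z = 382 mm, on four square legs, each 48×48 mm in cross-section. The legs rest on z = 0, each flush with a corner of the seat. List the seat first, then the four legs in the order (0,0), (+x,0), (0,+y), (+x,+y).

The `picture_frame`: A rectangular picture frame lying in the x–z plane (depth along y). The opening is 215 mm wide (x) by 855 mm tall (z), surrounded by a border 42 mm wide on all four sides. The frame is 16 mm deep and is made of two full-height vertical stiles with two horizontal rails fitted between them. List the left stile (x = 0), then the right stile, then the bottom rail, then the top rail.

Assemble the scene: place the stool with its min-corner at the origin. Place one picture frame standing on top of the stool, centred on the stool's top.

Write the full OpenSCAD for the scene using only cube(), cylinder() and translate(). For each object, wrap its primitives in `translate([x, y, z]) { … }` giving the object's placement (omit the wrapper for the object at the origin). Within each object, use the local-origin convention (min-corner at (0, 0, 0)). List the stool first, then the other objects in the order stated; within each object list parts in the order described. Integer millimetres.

translate([0, 0, 360]) cube([309, 312, 22]);
cube([48, 48, 360]);
translate([261, 0, 0]) cube([48, 48, 360]);
translate([0, 264, 0]) cube([48, 48, 360]);
translate([261, 264, 0]) cube([48, 48, 360]);
translate([5, 148, 382]) {
  cube([42, 16, 939]);
  translate([257, 0, 0]) cube([42, 16, 939]);
  translate([42, 0, 0]) cube([215, 16, 42]);
  translate([42, 0, 897]) cube([215, 16, 42]);
}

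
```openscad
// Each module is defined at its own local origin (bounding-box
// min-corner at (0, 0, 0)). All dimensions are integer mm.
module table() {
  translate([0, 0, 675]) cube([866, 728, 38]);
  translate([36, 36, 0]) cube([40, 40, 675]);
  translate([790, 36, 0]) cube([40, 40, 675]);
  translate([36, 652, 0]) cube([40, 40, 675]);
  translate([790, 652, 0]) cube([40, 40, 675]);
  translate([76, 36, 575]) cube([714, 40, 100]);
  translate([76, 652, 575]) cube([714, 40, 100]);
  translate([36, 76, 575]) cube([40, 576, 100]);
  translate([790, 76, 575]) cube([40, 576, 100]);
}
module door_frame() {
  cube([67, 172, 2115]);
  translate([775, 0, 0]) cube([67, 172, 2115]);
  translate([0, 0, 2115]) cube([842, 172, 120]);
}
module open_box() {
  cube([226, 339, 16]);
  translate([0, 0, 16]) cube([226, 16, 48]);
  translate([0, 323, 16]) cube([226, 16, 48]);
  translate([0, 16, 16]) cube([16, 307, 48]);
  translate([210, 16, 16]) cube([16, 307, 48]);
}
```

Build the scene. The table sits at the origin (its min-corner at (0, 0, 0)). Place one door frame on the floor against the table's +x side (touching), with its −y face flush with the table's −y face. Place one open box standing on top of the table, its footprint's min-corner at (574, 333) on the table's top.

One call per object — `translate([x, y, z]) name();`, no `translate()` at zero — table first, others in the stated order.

table();
translate([866, 0, 0]) door_frame();
translate([574, 333, 713]) open_box();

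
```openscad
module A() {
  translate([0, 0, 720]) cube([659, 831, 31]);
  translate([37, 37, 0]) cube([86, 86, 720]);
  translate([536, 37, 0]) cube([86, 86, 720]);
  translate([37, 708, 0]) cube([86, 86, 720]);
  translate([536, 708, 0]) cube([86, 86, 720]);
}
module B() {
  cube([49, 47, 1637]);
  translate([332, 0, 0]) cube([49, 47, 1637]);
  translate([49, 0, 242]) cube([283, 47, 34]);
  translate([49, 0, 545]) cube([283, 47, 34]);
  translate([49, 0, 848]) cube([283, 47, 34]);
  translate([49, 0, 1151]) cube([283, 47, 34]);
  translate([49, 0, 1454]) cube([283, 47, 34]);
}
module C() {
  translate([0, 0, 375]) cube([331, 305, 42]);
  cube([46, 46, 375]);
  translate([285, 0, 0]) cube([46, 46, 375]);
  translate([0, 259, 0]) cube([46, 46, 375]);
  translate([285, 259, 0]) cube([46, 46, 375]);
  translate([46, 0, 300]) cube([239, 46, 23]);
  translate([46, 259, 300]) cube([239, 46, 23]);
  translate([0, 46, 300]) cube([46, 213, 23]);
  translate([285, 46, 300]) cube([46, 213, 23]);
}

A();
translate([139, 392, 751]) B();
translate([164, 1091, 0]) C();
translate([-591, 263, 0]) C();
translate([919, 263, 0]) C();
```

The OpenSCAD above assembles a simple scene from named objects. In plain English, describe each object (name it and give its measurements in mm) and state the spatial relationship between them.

A is a table with a 659×831 mm rectangular top, 31 mm thick, top surface at z = 751 mm, supported by four 86×86 mm square legs, each inset 37 mm from the nearest pair of top edges, running from the floor.

B is a wooden ladder with two side rails of 49×47 mm section and 1637 mm height, set 381 mm apart overall. Between them run 5 rectangular rungs (47 mm deep, 34 mm thick), front faces flush with the rails' −y face. The bottom of the first rung is 242 mm above the floor and each subsequent rung is 303 mm higher than the one below.

C is a four-legged stool. The seat is a 331×305×42 mm slab whose top surface is at z = 417 mm; four square legs, each 46×46 mm in cross-section, run from the floor (z = 0) to the underside of the seat, each flush with a corner of the seat. Four stretchers, 46 mm wide and 23 mm tall, connect adjacent legs with their undersides at z = 300 mm, each running between the inner faces of the legs it joins and aligned with the legs' outer faces on the other axis.

The ladder is on top of the table, centred. Three stools sit around the table at the +y, −x, +x sides.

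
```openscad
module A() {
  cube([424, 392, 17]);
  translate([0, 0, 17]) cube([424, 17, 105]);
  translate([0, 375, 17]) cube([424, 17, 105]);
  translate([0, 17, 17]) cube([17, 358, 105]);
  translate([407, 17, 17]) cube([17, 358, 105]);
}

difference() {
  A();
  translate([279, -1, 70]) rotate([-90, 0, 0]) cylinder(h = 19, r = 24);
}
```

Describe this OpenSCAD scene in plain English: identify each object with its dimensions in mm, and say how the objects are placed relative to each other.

A is an open-topped rectangular box: outside dimensions 424×392×122 mm, with a uniform wall and base thickness of 17 mm. The base is a full 424×392 slab on the floor; four walls sit on top of the base. The front and back walls (the −y and +y sides) span the full width; the two side walls fit between them.

The open box has a circular hole of radius 24 mm through its front wall, centred at (x = 279, z = 70).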